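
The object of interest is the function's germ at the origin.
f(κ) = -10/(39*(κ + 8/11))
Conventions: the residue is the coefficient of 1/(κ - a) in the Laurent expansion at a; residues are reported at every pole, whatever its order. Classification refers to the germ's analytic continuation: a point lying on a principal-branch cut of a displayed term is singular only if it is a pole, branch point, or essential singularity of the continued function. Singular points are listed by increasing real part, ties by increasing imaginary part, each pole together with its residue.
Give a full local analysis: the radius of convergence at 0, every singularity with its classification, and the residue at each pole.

Denominator factor (κ + 8/11): pole of order 1 at -8/11, modulus 8/11.
The radius of convergence is the smallest modulus among the singular points: 8/11.
At the order-1 pole -8/11 set g(κ) = (κ - (-8/11))*f(κ) = -10/39.
Simple pole: residue = g(a) at a = -8/11, which is -10/39.

Radius of convergence at 0: 8/11.
At -8/11: a pole of order 1; residue -10/39.


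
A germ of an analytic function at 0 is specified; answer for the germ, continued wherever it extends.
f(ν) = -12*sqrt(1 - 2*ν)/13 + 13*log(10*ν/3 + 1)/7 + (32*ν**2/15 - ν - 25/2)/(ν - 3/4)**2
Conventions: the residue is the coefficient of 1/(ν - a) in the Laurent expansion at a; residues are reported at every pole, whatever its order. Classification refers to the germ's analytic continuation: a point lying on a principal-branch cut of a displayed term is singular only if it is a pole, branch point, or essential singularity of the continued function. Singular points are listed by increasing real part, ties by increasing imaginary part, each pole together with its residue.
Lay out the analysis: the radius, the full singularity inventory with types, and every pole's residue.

Radius of convergence at 0: 3/10.
At -3/10: a logarithmic branch point.
At 1/2: an algebraic (square-root) branch point.
At 3/4: a pole of order 2; residue 11/5.

Denominator factor (ν - 3/4)^2: pole of order 2 at 3/4, modulus 3/4.
Branch term (-12/13)*sqrt(1 - ν/(1/2)): its argument vanishes at ν = 1/2, a square-root branch point, modulus 1/2.
Branch term (13/7)*log(1 - ν/(-3/10)): its argument vanishes at ν = -3/10, a logarithmic branch point, modulus 3/10.
The radius of convergence is the smallest modulus among the singular points: 3/10.
The branch terms are analytic at 3/4 and contribute nothing to the residue; only the rational part matters.
At the order-2 pole 3/4 set g(ν) = (ν - (3/4))^2*(rational part) = 32*ν**2/15 - ν - 25/2.
Order-2 pole: residue = g'(a); g'(3/4) = 11/5, so the residue is 11/5.
List the singular points by increasing real part (a conjugate pair: the negative imaginary part first).


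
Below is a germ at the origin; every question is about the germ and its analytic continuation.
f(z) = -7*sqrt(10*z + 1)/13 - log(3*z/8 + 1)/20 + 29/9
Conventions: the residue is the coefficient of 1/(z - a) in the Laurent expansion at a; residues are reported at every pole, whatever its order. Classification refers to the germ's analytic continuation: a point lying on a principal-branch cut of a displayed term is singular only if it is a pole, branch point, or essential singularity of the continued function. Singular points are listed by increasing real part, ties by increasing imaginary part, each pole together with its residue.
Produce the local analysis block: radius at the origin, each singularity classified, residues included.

Radius of convergence at 0: 1/10.
At -8/3: a logarithmic branch point.
At -1/10: an algebraic (square-root) branch point.

Branch term (-1/20)*log(1 - z/(-8/3)): its argument vanishes at z = -8/3, a logarithmic branch point, modulus 8/3.
Branch term (-7/13)*sqrt(1 - z/(-1/10)): its argument vanishes at z = -1/10, a square-root branch point, modulus 1/10.
The radius of convergence is the smallest modulus among the singular points: 1/10.
List the singular points by increasing real part (a conjugate pair: the negative imaginary part first).


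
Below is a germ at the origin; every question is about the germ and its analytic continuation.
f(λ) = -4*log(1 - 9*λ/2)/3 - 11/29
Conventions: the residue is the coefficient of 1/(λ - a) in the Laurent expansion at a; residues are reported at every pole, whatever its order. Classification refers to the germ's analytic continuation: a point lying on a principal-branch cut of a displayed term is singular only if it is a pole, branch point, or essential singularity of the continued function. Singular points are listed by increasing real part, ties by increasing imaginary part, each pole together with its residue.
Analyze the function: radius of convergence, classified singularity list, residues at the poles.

Branch term (-4/3)*log(1 - λ/(2/9)): its argument vanishes at λ = 2/9, a logarithmic branch point, modulus 2/9.
The radius of convergence is the smallest modulus among the singular points: 2/9.

Radius of convergence at 0: 2/9.
At 2/9: a logarithmic branch point.


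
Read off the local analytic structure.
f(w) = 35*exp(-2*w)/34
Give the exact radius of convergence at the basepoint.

The radius of convergence is infinite.

The factor exp(-2*w) is entire and contributes no finite singular point.
The polynomial part has no poles.
No finite singular points: the Taylor series at 0 converges everywhere.


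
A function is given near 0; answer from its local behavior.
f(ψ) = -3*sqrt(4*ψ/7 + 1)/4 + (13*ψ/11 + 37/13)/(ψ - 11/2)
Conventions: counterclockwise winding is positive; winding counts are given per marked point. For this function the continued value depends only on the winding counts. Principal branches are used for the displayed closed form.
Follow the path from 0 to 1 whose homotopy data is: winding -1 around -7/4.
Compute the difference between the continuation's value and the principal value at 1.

Continued minus principal equals (3/14)*sqrt(77).

The rational part is single-valued and drops out of the difference; each branch term changes only by its own monodromy.
(-3/4)*sqrt(1 - ψ/(-7/4)): winding -1 is odd, the square root flips sign, contributing -2*(-3/4)*sqrt(1 - (1)/(-7/4)) = -2*(-3/4)*sqrt(11/7) = (3/14)*sqrt(77).
Summing the contributions at ψ = 1 gives (3/14)*sqrt(77).


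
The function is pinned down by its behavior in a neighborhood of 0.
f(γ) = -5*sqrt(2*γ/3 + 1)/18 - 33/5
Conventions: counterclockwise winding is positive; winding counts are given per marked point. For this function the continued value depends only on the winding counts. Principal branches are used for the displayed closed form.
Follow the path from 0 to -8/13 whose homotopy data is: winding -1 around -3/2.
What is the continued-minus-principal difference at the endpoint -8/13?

Continued minus principal equals (5/351)*sqrt(897).

The rational part is single-valued and drops out of the difference; each branch term changes only by its own monodromy.
(-5/18)*sqrt(1 - γ/(-3/2)): winding -1 is odd, the square root flips sign, contributing -2*(-5/18)*sqrt(1 - (-8/13)/(-3/2)) = -2*(-5/18)*sqrt(23/39) = (5/351)*sqrt(897).
Summing the contributions at γ = -8/13 gives (5/351)*sqrt(897).


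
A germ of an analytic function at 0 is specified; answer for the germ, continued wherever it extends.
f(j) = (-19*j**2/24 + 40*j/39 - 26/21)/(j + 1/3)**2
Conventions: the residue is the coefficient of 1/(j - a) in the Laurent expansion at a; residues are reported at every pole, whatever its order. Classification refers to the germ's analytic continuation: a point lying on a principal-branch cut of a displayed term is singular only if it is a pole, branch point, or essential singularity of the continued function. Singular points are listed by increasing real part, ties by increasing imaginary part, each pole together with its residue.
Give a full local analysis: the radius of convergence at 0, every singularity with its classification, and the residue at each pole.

Radius of convergence at 0: 1/3.
At -1/3: a pole of order 2; residue 727/468.

Denominator factor (j + 1/3)^2: pole of order 2 at -1/3, modulus 1/3.
The radius of convergence is the smallest modulus among the singular points: 1/3.
At the order-2 pole -1/3 set g(j) = (j - (-1/3))^2*f(j) = -19*j**2/24 + 40*j/39 - 26/21.
Order-2 pole: residue = g'(a); g'(-1/3) = 727/468, so the residue is 727/468.


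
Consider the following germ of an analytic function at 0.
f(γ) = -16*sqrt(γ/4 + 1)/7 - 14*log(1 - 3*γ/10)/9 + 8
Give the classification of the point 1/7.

The point is a regular point.

There is no denominator, hence no pole anywhere.
Branch term log(1 - γ/(10/3)): argument at 1/7 is 67/70, nonzero, so 1/7 is not its branch point (a point on a principal cut is still regular for the continued germ).
Branch term sqrt(1 - γ/(-4)): argument at 1/7 is 29/28, nonzero, so 1/7 is not its branch point (a point on a principal cut is still regular for the continued germ).
So the germ continues analytically to 1/7.


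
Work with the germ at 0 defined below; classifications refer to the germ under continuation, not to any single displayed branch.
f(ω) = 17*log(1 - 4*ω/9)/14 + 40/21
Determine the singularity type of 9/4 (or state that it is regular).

The term (17/14)*log(1 - ω/(9/4)) has argument 1 - 9/4/(9/4) = 0 at 9/4: a logarithmic (infinitely-sheeted) branch point; the remaining terms are analytic or single-valued there.

The point is a logarithmic branch point.


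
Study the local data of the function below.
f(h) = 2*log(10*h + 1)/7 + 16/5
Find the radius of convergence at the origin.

The radius of convergence is 1/10.

Branch term (2/7)*log(1 - h/(-1/10)): its argument vanishes at h = -1/10, a logarithmic branch point, modulus 1/10.
The radius of convergence is the smallest modulus among the singular points: 1/10.


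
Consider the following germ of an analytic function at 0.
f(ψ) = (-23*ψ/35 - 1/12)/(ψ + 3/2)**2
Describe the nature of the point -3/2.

The denominator factor ψ + 3/2 vanishes at -3/2 and appears to the power 2; the numerator there equals 379/420, nonzero, and no other factor vanishes.
Hence a pole whose order is the multiplicity, 2.

The point is a pole of order 2.


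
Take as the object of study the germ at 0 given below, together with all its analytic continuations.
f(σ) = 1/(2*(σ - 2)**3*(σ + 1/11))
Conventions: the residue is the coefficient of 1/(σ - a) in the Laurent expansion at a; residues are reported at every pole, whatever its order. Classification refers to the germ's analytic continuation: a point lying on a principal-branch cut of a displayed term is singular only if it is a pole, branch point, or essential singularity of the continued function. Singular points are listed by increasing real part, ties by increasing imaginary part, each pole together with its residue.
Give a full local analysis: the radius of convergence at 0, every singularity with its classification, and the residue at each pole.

Denominator factor (σ + 1/11): pole of order 1 at -1/11, modulus 1/11.
Denominator factor (σ - 2)^3: pole of order 3 at 2, modulus 2.
The radius of convergence is the smallest modulus among the singular points: 1/11.
At the order-1 pole -1/11 set g(σ) = (σ - (-1/11))*f(σ) = 1/(2*(σ - 2)**3).
Simple pole: residue = g(a) at a = -1/11, which is -1331/24334.
At the order-3 pole 2 set g(σ) = (σ - (2))^3*f(σ) = 1/(2*(σ + 1/11)).
Order-3 pole: residue = g''(a)/2; g''(2) = 1331/12167, so the residue is 1331/24334.
List the singular points by increasing real part (a conjugate pair: the negative imaginary part first).

Radius of convergence at 0: 1/11.
At -1/11: a pole of order 1; residue -1331/24334.
At 2: a pole of order 3; residue 1331/24334.


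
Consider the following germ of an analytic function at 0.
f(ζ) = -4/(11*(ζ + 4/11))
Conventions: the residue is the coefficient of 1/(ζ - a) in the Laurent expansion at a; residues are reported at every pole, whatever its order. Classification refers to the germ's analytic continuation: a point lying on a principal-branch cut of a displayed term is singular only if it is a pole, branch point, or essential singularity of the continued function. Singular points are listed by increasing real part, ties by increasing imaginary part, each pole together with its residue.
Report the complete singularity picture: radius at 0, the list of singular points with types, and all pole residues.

Radius of convergence at 0: 4/11.
At -4/11: a pole of order 1; residue -4/11.

Denominator factor (ζ + 4/11): pole of order 1 at -4/11, modulus 4/11.
The radius of convergence is the smallest modulus among the singular points: 4/11.
At the order-1 pole -4/11 set g(ζ) = (ζ - (-4/11))*f(ζ) = -4/11.
Simple pole: residue = g(a) at a = -4/11, which is -4/11.


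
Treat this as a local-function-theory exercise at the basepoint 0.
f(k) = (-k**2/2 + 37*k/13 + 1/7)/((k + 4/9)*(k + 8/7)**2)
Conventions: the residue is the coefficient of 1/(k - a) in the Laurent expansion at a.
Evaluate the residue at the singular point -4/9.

The residue is -62993/25168.

At the order-1 pole -4/9 set g(k) = (k - (-4/9))*f(k) = (-k**2/2 + 37*k/13 + 1/7)/(k + 8/7)**2.
Simple pole: residue = g(a) at a = -4/9, which is -62993/25168.


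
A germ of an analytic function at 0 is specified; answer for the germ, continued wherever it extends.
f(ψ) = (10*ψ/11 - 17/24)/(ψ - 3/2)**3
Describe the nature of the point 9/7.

Denominator factors: ψ - 3/2 = -3/14 at ψ = 9/7 — none vanishes.
So the germ continues analytically to 9/7.

The point is a regular point.


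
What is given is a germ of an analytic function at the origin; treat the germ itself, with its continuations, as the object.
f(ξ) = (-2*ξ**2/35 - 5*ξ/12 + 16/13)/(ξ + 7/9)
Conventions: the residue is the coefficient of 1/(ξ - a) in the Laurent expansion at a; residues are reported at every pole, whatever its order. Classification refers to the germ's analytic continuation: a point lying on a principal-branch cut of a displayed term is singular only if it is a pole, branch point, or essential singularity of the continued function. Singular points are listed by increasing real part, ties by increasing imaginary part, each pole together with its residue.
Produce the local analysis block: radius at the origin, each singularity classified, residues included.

Radius of convergence at 0: 7/9.
At -7/9: a pole of order 1; residue 32017/21060.

Denominator factor (ξ + 7/9): pole of order 1 at -7/9, modulus 7/9.
The radius of convergence is the smallest modulus among the singular points: 7/9.
At the order-1 pole -7/9 set g(ξ) = (ξ - (-7/9))*f(ξ) = -2*ξ**2/35 - 5*ξ/12 + 16/13.
Simple pole: residue = g(a) at a = -7/9, which is 32017/21060.


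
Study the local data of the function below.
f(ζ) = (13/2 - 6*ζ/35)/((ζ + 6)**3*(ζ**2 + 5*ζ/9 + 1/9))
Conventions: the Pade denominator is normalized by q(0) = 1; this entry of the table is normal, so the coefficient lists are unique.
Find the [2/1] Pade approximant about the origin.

Taylor coefficients needed (expand at 0): a_0 = 13/48, a_1 = -5029/3360, a_2 = 12839/2520, a_3 = -311491/25920.
Write the denominator as Q(ζ) = 1 + q1*ζ. Requiring Q*f - P = O(ζ^4) with deg P <= 2 kills the coefficients of ζ^3..ζ^3 in Q*f:
  ζ^3: a_3 + q1*a_2 = 0, i.e. -311491/25920 + (12839/2520)*q1 = 0.
Solving this linear system: q1 = 2180437/924408.
The numerator is Q*f truncated at degree 2: P0 = a_0 = 13/48; P1 = a_1 + q1*a_0 = -1332325081/1553005440; P2 = a_2 + q1*a_1 = 4859214743/3106010880.

The Pade approximant has numerator coefficients [13/48, -1332325081/1553005440, 4859214743/3106010880]; denominator coefficients [1, 2180437/924408].


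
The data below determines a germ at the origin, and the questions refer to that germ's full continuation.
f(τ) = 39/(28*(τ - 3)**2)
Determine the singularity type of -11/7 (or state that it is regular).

The point is a regular point.

Denominator factors: τ - 3 = -32/7 at τ = -11/7 — none vanishes.
So the germ continues analytically to -11/7.


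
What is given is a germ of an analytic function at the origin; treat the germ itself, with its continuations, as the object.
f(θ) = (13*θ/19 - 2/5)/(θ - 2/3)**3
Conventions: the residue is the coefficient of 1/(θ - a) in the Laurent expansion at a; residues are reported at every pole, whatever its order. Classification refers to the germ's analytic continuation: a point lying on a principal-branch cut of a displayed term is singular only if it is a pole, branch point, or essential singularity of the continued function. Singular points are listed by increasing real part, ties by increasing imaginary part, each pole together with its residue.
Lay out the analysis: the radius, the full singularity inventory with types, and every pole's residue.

Denominator factor (θ - 2/3)^3: pole of order 3 at 2/3, modulus 2/3.
The radius of convergence is the smallest modulus among the singular points: 2/3.
At the order-3 pole 2/3 set g(θ) = (θ - (2/3))^3*f(θ) = 13*θ/19 - 2/5.
Order-3 pole: residue = g''(a)/2; g''(2/3) = 0, so the residue is 0.

Radius of convergence at 0: 2/3.
At 2/3: a pole of order 3; residue 0.


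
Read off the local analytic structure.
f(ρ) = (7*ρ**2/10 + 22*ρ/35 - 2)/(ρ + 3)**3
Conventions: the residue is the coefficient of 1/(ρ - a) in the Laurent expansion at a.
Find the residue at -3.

At the order-3 pole -3 set g(ρ) = (ρ - (-3))^3*f(ρ) = 7*ρ**2/10 + 22*ρ/35 - 2.
Order-3 pole: residue = g''(a)/2; g''(-3) = 7/5, so the residue is 7/10.

The residue is 7/10.


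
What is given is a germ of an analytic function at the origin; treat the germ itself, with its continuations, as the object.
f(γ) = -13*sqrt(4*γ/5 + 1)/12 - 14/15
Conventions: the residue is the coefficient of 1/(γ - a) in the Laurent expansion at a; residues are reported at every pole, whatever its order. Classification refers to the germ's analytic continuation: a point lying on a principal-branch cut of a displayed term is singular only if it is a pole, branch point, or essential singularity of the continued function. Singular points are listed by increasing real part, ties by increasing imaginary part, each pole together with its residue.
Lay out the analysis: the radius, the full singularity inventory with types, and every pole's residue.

Radius of convergence at 0: 5/4.
At -5/4: an algebraic (square-root) branch point.

Branch term (-13/12)*sqrt(1 - γ/(-5/4)): its argument vanishes at γ = -5/4, a square-root branch point, modulus 5/4.
The radius of convergence is the smallest modulus among the singular points: 5/4.


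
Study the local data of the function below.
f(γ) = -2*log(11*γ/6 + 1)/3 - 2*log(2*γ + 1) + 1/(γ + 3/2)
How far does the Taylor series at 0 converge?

The radius of convergence is 1/2.

Denominator factor (γ + 3/2): pole of order 1 at -3/2, modulus 3/2.
Branch term (-2)*log(1 - γ/(-1/2)): its argument vanishes at γ = -1/2, a logarithmic branch point, modulus 1/2.
Branch term (-2/3)*log(1 - γ/(-6/11)): its argument vanishes at γ = -6/11, a logarithmic branch point, modulus 6/11.
The radius of convergence is the smallest modulus among the singular points: 1/2.


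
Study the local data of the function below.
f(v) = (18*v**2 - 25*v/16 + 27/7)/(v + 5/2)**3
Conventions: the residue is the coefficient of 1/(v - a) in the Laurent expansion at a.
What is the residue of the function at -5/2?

The residue is 18.

At the order-3 pole -5/2 set g(v) = (v - (-5/2))^3*f(v) = 18*v**2 - 25*v/16 + 27/7.
Order-3 pole: residue = g''(a)/2; g''(-5/2) = 36, so the residue is 18.


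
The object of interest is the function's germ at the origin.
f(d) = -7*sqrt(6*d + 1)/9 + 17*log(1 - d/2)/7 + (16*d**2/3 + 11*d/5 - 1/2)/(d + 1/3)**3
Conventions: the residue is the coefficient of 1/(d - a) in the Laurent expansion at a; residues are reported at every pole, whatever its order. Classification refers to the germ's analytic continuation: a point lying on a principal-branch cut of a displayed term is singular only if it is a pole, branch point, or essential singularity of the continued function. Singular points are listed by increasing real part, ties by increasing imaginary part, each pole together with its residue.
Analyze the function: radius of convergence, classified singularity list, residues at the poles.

Denominator factor (d + 1/3)^3: pole of order 3 at -1/3, modulus 1/3.
Branch term (17/7)*log(1 - d/(2)): its argument vanishes at d = 2, a logarithmic branch point, modulus 2.
Branch term (-7/9)*sqrt(1 - d/(-1/6)): its argument vanishes at d = -1/6, a square-root branch point, modulus 1/6.
The radius of convergence is the smallest modulus among the singular points: 1/6.
The branch terms are analytic at -1/3 and contribute nothing to the residue; only the rational part matters.
At the order-3 pole -1/3 set g(d) = (d - (-1/3))^3*(rational part) = 16*d**2/3 + 11*d/5 - 1/2.
Order-3 pole: residue = g''(a)/2; g''(-1/3) = 32/3, so the residue is 16/3.
List the singular points by increasing real part (a conjugate pair: the negative imaginary part first).

Radius of convergence at 0: 1/6.
At -1/3: a pole of order 3; residue 16/3.
At -1/6: an algebraic (square-root) branch point.
At 2: a logarithmic branch point.


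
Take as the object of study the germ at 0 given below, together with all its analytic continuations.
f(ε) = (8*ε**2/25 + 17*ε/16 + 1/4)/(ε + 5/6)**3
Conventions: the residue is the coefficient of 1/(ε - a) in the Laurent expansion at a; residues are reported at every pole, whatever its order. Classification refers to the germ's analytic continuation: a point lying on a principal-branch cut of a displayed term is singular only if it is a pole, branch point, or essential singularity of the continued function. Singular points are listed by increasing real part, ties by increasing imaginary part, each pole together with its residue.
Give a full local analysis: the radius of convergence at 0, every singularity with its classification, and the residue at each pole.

Denominator factor (ε + 5/6)^3: pole of order 3 at -5/6, modulus 5/6.
The radius of convergence is the smallest modulus among the singular points: 5/6.
At the order-3 pole -5/6 set g(ε) = (ε - (-5/6))^3*f(ε) = 8*ε**2/25 + 17*ε/16 + 1/4.
Order-3 pole: residue = g''(a)/2; g''(-5/6) = 16/25, so the residue is 8/25.

Radius of convergence at 0: 5/6.
At -5/6: a pole of order 3; residue 8/25.


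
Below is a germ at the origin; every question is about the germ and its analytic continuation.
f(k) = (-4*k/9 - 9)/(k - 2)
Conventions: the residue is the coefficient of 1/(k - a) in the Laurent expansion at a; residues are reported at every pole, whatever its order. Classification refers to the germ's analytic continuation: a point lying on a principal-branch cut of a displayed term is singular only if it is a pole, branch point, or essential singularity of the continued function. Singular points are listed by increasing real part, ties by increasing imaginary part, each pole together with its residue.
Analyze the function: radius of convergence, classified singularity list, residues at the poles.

Radius of convergence at 0: 2.
At 2: a pole of order 1; residue -89/9.

Denominator factor (k - 2): pole of order 1 at 2, modulus 2.
The radius of convergence is the smallest modulus among the singular points: 2.
At the order-1 pole 2 set g(k) = (k - (2))*f(k) = -4*k/9 - 9.
Simple pole: residue = g(a) at a = 2, which is -89/9.


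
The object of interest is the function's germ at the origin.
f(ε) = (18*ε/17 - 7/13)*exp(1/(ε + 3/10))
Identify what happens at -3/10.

The point is an essential singularity.

The exponent 1/(ε - (-3/10)) has a pole at -3/10, so exp(1/(ε - (-3/10))) takes every nonzero value near it: an essential singularity (not a pole of any order).


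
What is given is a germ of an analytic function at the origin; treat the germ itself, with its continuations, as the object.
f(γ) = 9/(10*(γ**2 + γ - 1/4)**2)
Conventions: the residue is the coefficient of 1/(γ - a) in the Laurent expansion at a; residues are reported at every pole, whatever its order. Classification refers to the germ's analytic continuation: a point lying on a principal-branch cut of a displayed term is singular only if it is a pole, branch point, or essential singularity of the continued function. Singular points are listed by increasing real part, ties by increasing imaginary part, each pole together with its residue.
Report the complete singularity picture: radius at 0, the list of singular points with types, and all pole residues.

Radius of convergence at 0: -1/2 + (1/2)*sqrt(2).
At -1/2 - (1/2)*sqrt(2): a pole of order 2; residue (9/20)*sqrt(2).
At -1/2 + (1/2)*sqrt(2): a pole of order 2; residue -(9/20)*sqrt(2).

Denominator factor (γ**2 + γ - 1/4)^2: discriminant 2, real irrational roots -1/2 + (1/2)*sqrt(2) and -1/2 - (1/2)*sqrt(2); poles of order 2, moduli -1/2 + (1/2)*sqrt(2) and 1/2 + (1/2)*sqrt(2).
The radius of convergence is the smallest modulus among the singular points: -1/2 + (1/2)*sqrt(2).
The factor γ**2 + γ - 1/4 splits as (γ - a)(γ - a') with a = -1/2 - (1/2)*sqrt(2), a' = -1/2 + (1/2)*sqrt(2). At the order-2 pole a set g(γ) = (γ - a)^2*f(γ) = [9/10] / (γ - a')^2.
Order-2 pole: residue = g'(a); g'(-1/2 - (1/2)*sqrt(2)) = (9/20)*sqrt(2), so the residue is (9/20)*sqrt(2).
The factor γ**2 + γ - 1/4 splits as (γ - a)(γ - a') with a = -1/2 + (1/2)*sqrt(2), a' = -1/2 - (1/2)*sqrt(2). At the order-2 pole a set g(γ) = (γ - a)^2*f(γ) = [9/10] / (γ - a')^2.
Order-2 pole: residue = g'(a); g'(-1/2 + (1/2)*sqrt(2)) = -(9/20)*sqrt(2), so the residue is -(9/20)*sqrt(2).
List the singular points by increasing real part (a conjugate pair: the negative imaginary part first).


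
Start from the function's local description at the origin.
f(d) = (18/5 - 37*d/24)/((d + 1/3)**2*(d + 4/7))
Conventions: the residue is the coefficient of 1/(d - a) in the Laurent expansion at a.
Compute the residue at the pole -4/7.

At the order-1 pole -4/7 set g(d) = (d - (-4/7))*f(d) = (18/5 - 37*d/24)/(d + 1/3)**2.
Simple pole: residue = g(a) at a = -4/7, which is 19761/250.

The residue is 19761/250.


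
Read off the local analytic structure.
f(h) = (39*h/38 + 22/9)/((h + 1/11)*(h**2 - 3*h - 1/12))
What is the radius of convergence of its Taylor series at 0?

Denominator factor (h**2 - 3*h - 1/12): discriminant 28/3, real irrational roots 3/2 + (1/3)*sqrt(21) and 3/2 - (1/3)*sqrt(21); poles of order 1, moduli 3/2 + (1/3)*sqrt(21) and -3/2 + (1/3)*sqrt(21).
Denominator factor (h + 1/11): pole of order 1 at -1/11, modulus 1/11.
The radius of convergence is the smallest modulus among the singular points: -3/2 + (1/3)*sqrt(21).

The radius of convergence is -3/2 + (1/3)*sqrt(21).


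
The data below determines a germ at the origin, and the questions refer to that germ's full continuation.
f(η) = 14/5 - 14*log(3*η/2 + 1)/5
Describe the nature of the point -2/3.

The point is a logarithmic branch point.

The term (-14/5)*log(1 - η/(-2/3)) has argument 1 - -2/3/(-2/3) = 0 at -2/3: a logarithmic (infinitely-sheeted) branch point; the remaining terms are analytic or single-valued there.


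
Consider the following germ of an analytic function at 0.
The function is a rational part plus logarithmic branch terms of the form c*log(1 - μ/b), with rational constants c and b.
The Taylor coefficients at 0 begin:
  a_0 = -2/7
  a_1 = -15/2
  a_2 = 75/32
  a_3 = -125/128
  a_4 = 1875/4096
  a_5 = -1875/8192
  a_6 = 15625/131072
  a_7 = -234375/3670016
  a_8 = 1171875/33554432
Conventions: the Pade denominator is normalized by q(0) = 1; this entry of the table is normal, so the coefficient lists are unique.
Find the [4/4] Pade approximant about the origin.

The Pade approximant has numerator coefficients [-2/7, -55/7, -5625/784, -2875/1568, -1375/12544]; denominator coefficients [1, 5/4, 225/448, 125/1792, 125/57344].

Taylor coefficients needed (read off): a_0 = -2/7, a_1 = -15/2, a_2 = 75/32, a_3 = -125/128, a_4 = 1875/4096, a_5 = -1875/8192, a_6 = 15625/131072, a_7 = -234375/3670016, a_8 = 1171875/33554432.
Write the denominator as Q(μ) = 1 + q1*μ + q2*μ^2 + q3*μ^3 + q4*μ^4. Requiring Q*f - P = O(μ^9) with deg P <= 4 kills the coefficients of μ^5..μ^8 in Q*f:
  μ^5: a_5 + q1*a_4 + q2*a_3 + q3*a_2 + q4*a_1 = 0, i.e. -1875/8192 + (1875/4096)*q1 + (-125/128)*q2 + (75/32)*q3 + (-15/2)*q4 = 0.
  μ^6: a_6 + q1*a_5 + q2*a_4 + q3*a_3 + q4*a_2 = 0, i.e. 15625/131072 + (-1875/8192)*q1 + (1875/4096)*q2 + (-125/128)*q3 + (75/32)*q4 = 0.
  μ^7: a_7 + q1*a_6 + q2*a_5 + q3*a_4 + q4*a_3 = 0, i.e. -234375/3670016 + (15625/131072)*q1 + (-1875/8192)*q2 + (1875/4096)*q3 + (-125/128)*q4 = 0.
  μ^8: a_8 + q1*a_7 + q2*a_6 + q3*a_5 + q4*a_4 = 0, i.e. 1171875/33554432 + (-234375/3670016)*q1 + (15625/131072)*q2 + (-1875/8192)*q3 + (1875/4096)*q4 = 0.
Solving this linear system: q1 = 5/4, q2 = 225/448, q3 = 125/1792, q4 = 125/57344.
The numerator is Q*f truncated at degree 4: P0 = a_0 = -2/7; P1 = a_1 + q1*a_0 = -55/7; P2 = a_2 + q1*a_1 + q2*a_0 = -5625/784; P3 = a_3 + q1*a_2 + q2*a_1 + q3*a_0 = -2875/1568; P4 = a_4 + q1*a_3 + q2*a_2 + q3*a_1 + q4*a_0 = -1375/12544.


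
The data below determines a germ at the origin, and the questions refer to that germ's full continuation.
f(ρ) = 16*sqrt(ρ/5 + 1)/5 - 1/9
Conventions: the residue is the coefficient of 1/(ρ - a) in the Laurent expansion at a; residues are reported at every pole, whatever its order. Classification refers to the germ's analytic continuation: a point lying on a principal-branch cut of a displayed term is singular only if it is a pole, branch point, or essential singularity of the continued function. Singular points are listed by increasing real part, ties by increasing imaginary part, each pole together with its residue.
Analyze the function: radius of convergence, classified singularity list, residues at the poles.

Branch term (16/5)*sqrt(1 - ρ/(-5)): its argument vanishes at ρ = -5, a square-root branch point, modulus 5.
The radius of convergence is the smallest modulus among the singular points: 5.

Radius of convergence at 0: 5.
At -5: an algebraic (square-root) branch point.


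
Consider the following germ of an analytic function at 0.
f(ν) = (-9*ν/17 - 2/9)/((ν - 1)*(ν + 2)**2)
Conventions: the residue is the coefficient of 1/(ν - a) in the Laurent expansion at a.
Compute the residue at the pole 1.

At the order-1 pole 1 set g(ν) = (ν - (1))*f(ν) = (-9*ν/17 - 2/9)/(ν + 2)**2.
Simple pole: residue = g(a) at a = 1, which is -115/1377.

The residue is -115/1377.


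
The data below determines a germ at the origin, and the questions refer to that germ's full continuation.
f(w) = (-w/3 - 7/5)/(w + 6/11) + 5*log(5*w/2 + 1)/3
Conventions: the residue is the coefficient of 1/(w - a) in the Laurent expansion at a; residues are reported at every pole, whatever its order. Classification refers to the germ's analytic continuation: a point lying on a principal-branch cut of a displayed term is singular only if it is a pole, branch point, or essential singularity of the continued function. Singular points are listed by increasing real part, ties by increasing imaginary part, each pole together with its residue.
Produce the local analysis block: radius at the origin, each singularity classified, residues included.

Denominator factor (w + 6/11): pole of order 1 at -6/11, modulus 6/11.
Branch term (5/3)*log(1 - w/(-2/5)): its argument vanishes at w = -2/5, a logarithmic branch point, modulus 2/5.
The radius of convergence is the smallest modulus among the singular points: 2/5.
The branch term is analytic at -6/11 and contributes nothing to the residue; only the rational part matters.
At the order-1 pole -6/11 set g(w) = (w - (-6/11))*(rational part) = -w/3 - 7/5.
Simple pole: residue = g(a) at a = -6/11, which is -67/55.
List the singular points by increasing real part (a conjugate pair: the negative imaginary part first).

Radius of convergence at 0: 2/5.
At -6/11: a pole of order 1; residue -67/55.
At -2/5: a logarithmic branch point.


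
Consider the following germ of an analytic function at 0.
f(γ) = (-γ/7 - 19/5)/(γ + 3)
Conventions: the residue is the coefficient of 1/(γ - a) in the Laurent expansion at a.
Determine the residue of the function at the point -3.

At the order-1 pole -3 set g(γ) = (γ - (-3))*f(γ) = -γ/7 - 19/5.
Simple pole: residue = g(a) at a = -3, which is -118/35.

The residue is -118/35.


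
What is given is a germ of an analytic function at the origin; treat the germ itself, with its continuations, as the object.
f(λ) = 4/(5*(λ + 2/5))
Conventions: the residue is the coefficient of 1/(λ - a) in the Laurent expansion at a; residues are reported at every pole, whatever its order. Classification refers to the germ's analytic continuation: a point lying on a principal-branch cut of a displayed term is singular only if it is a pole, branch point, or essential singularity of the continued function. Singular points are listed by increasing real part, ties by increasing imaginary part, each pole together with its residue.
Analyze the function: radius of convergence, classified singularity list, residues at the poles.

Radius of convergence at 0: 2/5.
At -2/5: a pole of order 1; residue 4/5.

Denominator factor (λ + 2/5): pole of order 1 at -2/5, modulus 2/5.
The radius of convergence is the smallest modulus among the singular points: 2/5.
At the order-1 pole -2/5 set g(λ) = (λ - (-2/5))*f(λ) = 4/5.
Simple pole: residue = g(a) at a = -2/5, which is 4/5.


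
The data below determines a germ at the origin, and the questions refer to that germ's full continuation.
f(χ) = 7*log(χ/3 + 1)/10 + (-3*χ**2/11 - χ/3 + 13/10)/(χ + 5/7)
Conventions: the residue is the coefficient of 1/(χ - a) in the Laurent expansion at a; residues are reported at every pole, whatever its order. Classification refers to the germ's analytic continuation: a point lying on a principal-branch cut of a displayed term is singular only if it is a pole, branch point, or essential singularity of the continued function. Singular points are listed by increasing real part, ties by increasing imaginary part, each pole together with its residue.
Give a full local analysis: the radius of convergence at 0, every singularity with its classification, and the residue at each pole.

Radius of convergence at 0: 5/7.
At -3: a logarithmic branch point.
At -5/7: a pole of order 1; residue 22621/16170.

Denominator factor (χ + 5/7): pole of order 1 at -5/7, modulus 5/7.
Branch term (7/10)*log(1 - χ/(-3)): its argument vanishes at χ = -3, a logarithmic branch point, modulus 3.
The radius of convergence is the smallest modulus among the singular points: 5/7.
The branch term is analytic at -5/7 and contributes nothing to the residue; only the rational part matters.
At the order-1 pole -5/7 set g(χ) = (χ - (-5/7))*(rational part) = -3*χ**2/11 - χ/3 + 13/10.
Simple pole: residue = g(a) at a = -5/7, which is 22621/16170.
List the singular points by increasing real part (a conjugate pair: the negative imaginary part first).


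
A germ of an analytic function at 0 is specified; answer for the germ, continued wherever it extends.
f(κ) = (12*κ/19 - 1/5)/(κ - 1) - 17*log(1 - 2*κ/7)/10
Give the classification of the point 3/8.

Denominator factors: κ - 1 = -5/8 at κ = 3/8 — none vanishes.
Branch term log(1 - κ/(7/2)): argument at 3/8 is 25/28, nonzero, so 3/8 is not its branch point (a point on a principal cut is still regular for the continued germ).
So the germ continues analytically to 3/8.

The point is a regular point.


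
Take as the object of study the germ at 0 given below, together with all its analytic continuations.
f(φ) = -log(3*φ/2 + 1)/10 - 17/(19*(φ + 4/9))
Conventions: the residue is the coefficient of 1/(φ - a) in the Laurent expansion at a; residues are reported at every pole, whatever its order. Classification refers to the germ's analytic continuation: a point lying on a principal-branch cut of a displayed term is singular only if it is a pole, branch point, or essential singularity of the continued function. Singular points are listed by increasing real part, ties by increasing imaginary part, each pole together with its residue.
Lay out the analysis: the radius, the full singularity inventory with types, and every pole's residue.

Denominator factor (φ + 4/9): pole of order 1 at -4/9, modulus 4/9.
Branch term (-1/10)*log(1 - φ/(-2/3)): its argument vanishes at φ = -2/3, a logarithmic branch point, modulus 2/3.
The radius of convergence is the smallest modulus among the singular points: 4/9.
The branch term is analytic at -4/9 and contributes nothing to the residue; only the rational part matters.
At the order-1 pole -4/9 set g(φ) = (φ - (-4/9))*(rational part) = -17/19.
Simple pole: residue = g(a) at a = -4/9, which is -17/19.
List the singular points by increasing real part (a conjugate pair: the negative imaginary part first).

Radius of convergence at 0: 4/9.
At -2/3: a logarithmic branch point.
At -4/9: a pole of order 1; residue -17/19.


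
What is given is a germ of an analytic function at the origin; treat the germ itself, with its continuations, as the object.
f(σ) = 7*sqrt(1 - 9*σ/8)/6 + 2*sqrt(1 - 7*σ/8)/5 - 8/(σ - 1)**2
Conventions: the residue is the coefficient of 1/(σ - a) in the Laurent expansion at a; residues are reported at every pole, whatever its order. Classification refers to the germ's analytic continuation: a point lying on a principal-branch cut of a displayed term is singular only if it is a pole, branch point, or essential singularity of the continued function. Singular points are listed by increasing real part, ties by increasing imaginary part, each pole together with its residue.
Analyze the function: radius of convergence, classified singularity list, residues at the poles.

Denominator factor (σ - 1)^2: pole of order 2 at 1, modulus 1.
Branch term (7/6)*sqrt(1 - σ/(8/9)): its argument vanishes at σ = 8/9, a square-root branch point, modulus 8/9.
Branch term (2/5)*sqrt(1 - σ/(8/7)): its argument vanishes at σ = 8/7, a square-root branch point, modulus 8/7.
The radius of convergence is the smallest modulus among the singular points: 8/9.
The branch terms are analytic at 1 and contribute nothing to the residue; only the rational part matters.
At the order-2 pole 1 set g(σ) = (σ - (1))^2*(rational part) = -8.
Order-2 pole: residue = g'(a); g'(1) = 0, so the residue is 0.
List the singular points by increasing real part (a conjugate pair: the negative imaginary part first).

Radius of convergence at 0: 8/9.
At 8/9: an algebraic (square-root) branch point.
At 1: a pole of order 2; residue 0.
At 8/7: an algebraic (square-root) branch point.


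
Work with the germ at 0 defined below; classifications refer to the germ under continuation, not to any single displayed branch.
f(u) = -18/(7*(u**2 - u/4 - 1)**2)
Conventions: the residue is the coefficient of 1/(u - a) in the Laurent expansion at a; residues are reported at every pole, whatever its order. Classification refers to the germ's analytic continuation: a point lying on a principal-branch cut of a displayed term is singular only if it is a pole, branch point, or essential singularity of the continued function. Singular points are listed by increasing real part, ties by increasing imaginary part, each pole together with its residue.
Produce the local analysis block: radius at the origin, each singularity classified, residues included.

Denominator factor (u**2 - u/4 - 1)^2: discriminant 65/16, real irrational roots 1/8 + (1/8)*sqrt(65) and 1/8 - (1/8)*sqrt(65); poles of order 2, moduli 1/8 + (1/8)*sqrt(65) and -1/8 + (1/8)*sqrt(65).
The radius of convergence is the smallest modulus among the singular points: -1/8 + (1/8)*sqrt(65).
The factor u**2 - u/4 - 1 splits as (u - a)(u - a') with a = 1/8 - (1/8)*sqrt(65), a' = 1/8 + (1/8)*sqrt(65). At the order-2 pole a set g(u) = (u - a)^2*f(u) = [-18/7] / (u - a')^2.
Order-2 pole: residue = g'(a); g'(1/8 - (1/8)*sqrt(65)) = -(2304/29575)*sqrt(65), so the residue is -(2304/29575)*sqrt(65).
The factor u**2 - u/4 - 1 splits as (u - a)(u - a') with a = 1/8 + (1/8)*sqrt(65), a' = 1/8 - (1/8)*sqrt(65). At the order-2 pole a set g(u) = (u - a)^2*f(u) = [-18/7] / (u - a')^2.
Order-2 pole: residue = g'(a); g'(1/8 + (1/8)*sqrt(65)) = (2304/29575)*sqrt(65), so the residue is (2304/29575)*sqrt(65).
List the singular points by increasing real part (a conjugate pair: the negative imaginary part first).

Radius of convergence at 0: -1/8 + (1/8)*sqrt(65).
At 1/8 - (1/8)*sqrt(65): a pole of order 2; residue -(2304/29575)*sqrt(65).
At 1/8 + (1/8)*sqrt(65): a pole of order 2; residue (2304/29575)*sqrt(65).
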